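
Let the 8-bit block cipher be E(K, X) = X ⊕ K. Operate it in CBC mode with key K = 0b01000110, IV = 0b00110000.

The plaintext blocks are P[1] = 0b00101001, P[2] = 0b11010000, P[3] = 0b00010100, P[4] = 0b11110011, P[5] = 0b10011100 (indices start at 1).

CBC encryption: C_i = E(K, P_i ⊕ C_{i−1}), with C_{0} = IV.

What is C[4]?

C[4] = 0b00101110

C[1]: P[1] ⊕ 0b00110000 = 0b00011001; E(K, 0b00011001) = 0b01011111.
C[2]: P[2] ⊕ 0b01011111 = 0b10001111; E(K, 0b10001111) = 0b11001001.
C[3]: P[3] ⊕ 0b11001001 = 0b11011101; E(K, 0b11011101) = 0b10011011.
C[4]: P[4] ⊕ 0b10011011 = 0b01101000; E(K, 0b01101000) = 0b00101110.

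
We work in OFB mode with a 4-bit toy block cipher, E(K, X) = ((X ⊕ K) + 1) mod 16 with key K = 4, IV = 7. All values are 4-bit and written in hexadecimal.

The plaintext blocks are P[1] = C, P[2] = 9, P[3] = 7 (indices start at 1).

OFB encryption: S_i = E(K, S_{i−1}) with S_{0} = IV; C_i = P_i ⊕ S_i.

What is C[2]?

C[1]: S = E(K, 7) = 4; C ⊕ 4 = 8.
C[2]: S = E(K, 4) = 1; 9 ⊕ 1 = 8.

C[2] = 8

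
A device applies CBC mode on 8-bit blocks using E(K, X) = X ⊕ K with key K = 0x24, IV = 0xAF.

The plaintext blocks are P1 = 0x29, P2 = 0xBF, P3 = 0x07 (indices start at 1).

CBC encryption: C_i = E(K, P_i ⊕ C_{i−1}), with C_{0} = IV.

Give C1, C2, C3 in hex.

C1: P1 ⊕ 0xAF = 0x86; E(K, 0x86) = 0xA2.
C2: P2 ⊕ 0xA2 = 0x1D; E(K, 0x1D) = 0x39.
C3: P3 ⊕ 0x39 = 0x3E; E(K, 0x3E) = 0x1A.

C1 = 0xA2, C2 = 0x39, C3 = 0x1A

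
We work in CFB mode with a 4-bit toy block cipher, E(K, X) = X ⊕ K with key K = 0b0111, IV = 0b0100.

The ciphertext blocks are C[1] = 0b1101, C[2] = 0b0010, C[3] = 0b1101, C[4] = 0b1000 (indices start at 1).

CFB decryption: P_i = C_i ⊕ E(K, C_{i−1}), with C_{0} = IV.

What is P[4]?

P[4] = 0b0010

P[4]: E(K, 0b1101) = 0b1010; 0b1000 ⊕ 0b1010 = 0b0010.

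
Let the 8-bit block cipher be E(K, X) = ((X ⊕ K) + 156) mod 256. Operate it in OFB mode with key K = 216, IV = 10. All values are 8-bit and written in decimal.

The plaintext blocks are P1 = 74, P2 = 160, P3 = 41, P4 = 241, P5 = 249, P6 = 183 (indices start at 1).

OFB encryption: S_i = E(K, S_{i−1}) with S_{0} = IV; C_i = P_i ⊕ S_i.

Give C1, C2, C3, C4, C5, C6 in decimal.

C1: S = E(K, 10) = 110; 74 ⊕ 110 = 36.
C2: S = E(K, 110) = 82; 160 ⊕ 82 = 242.
C3: S = E(K, 82) = 38; 41 ⊕ 38 = 15.
C4: S = E(K, 38) = 154; 241 ⊕ 154 = 107.
C5: S = E(K, 154) = 222; 249 ⊕ 222 = 39.
C6: S = E(K, 222) = 162; 183 ⊕ 162 = 21.

C1 = 36, C2 = 242, C3 = 15, C4 = 107, C5 = 39, C6 = 21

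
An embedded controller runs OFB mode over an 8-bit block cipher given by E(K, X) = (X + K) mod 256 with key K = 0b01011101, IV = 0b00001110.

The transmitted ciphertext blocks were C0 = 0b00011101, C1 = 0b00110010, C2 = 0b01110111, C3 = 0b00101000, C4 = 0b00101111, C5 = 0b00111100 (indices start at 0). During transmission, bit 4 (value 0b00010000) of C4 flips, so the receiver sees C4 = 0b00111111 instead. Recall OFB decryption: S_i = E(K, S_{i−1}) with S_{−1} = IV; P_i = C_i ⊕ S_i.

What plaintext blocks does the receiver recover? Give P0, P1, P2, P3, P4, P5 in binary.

Only C4 changed, to 0b00111111. In OFB, a change in C_i flips the same bit in P_i only; the keystream is unaffected. Decrypting the received ciphertext:
P0: S = E(K, 0b00001110) = 0b01101011; 0b00011101 ⊕ 0b01101011 = 0b01110110.
P1: S = E(K, 0b01101011) = 0b11001000; 0b00110010 ⊕ 0b11001000 = 0b11111010.
P2: S = E(K, 0b11001000) = 0b00100101; 0b01110111 ⊕ 0b00100101 = 0b01010010.
P3: S = E(K, 0b00100101) = 0b10000010; 0b00101000 ⊕ 0b10000010 = 0b10101010.
P4: S = E(K, 0b10000010) = 0b11011111; 0b00111111 ⊕ 0b11011111 = 0b11100000.
P5: S = E(K, 0b11011111) = 0b00111100; 0b00111100 ⊕ 0b00111100 = 0b00000000.
Blocks that differ from the original plaintext: P4.

P0 = 0b01110110, P1 = 0b11111010, P2 = 0b01010010, P3 = 0b10101010, P4 = 0b11100000, P5 = 0b00000000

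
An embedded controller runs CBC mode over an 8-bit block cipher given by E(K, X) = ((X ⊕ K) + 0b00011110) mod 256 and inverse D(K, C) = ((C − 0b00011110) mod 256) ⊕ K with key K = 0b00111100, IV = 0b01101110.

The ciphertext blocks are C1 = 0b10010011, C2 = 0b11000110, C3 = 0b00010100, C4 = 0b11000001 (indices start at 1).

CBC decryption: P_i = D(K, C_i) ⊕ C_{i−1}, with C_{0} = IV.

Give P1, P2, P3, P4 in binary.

P1: D(K, 0b10010011) = 0b01001001; 0b01001001 ⊕ 0b01101110 = 0b00100111.
P2: D(K, 0b11000110) = 0b10010100; 0b10010100 ⊕ 0b10010011 = 0b00000111.
P3: D(K, 0b00010100) = 0b11001010; 0b11001010 ⊕ 0b11000110 = 0b00001100.
P4: D(K, 0b11000001) = 0b10011111; 0b10011111 ⊕ 0b00010100 = 0b10001011.

P1 = 0b00100111, P2 = 0b00000111, P3 = 0b00001100, P4 = 0b10001011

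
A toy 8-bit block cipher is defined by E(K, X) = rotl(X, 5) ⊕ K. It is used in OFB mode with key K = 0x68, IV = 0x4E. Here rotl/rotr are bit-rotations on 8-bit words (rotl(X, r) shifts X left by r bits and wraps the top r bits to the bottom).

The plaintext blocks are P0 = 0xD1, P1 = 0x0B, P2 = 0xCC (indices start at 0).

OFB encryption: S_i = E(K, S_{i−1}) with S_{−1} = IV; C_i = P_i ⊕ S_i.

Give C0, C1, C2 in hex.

C0: S = E(K, 0x4E) = 0xA1; 0xD1 ⊕ 0xA1 = 0x70.
C1: S = E(K, 0xA1) = 0x5C; 0x0B ⊕ 0x5C = 0x57.
C2: S = E(K, 0x5C) = 0xE3; 0xCC ⊕ 0xE3 = 0x2F.

C0 = 0x70, C1 = 0x57, C2 = 0x2F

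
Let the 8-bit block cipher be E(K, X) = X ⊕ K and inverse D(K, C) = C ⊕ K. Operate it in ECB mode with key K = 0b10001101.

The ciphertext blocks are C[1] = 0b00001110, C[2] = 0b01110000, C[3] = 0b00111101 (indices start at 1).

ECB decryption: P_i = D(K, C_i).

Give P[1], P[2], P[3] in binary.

P[1]: D(K, 0b00001110) = 0b10000011.
P[2]: D(K, 0b01110000) = 0b11111101.
P[3]: D(K, 0b00111101) = 0b10110000.

P[1] = 0b10000011, P[2] = 0b11111101, P[3] = 0b10110000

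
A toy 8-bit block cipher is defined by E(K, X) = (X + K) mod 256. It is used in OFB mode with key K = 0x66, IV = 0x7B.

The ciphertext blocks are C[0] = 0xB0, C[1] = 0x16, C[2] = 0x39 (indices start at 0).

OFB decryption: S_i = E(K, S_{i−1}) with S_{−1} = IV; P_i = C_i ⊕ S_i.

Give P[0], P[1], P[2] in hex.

P[0]: S = E(K, 0x7B) = 0xE1; 0xB0 ⊕ 0xE1 = 0x51.
P[1]: S = E(K, 0xE1) = 0x47; 0x16 ⊕ 0x47 = 0x51.
P[2]: S = E(K, 0x47) = 0xAD; 0x39 ⊕ 0xAD = 0x94.

P[0] = 0x51, P[1] = 0x51, P[2] = 0x94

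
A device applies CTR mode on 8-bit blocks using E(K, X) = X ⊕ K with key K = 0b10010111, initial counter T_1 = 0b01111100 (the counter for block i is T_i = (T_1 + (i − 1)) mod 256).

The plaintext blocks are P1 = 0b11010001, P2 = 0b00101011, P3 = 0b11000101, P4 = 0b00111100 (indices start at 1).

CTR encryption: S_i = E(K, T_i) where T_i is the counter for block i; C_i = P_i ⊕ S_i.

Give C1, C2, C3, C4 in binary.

C1: T = 0b01111100, S = E(K, T) = 0b11101011; 0b11010001 ⊕ 0b11101011 = 0b00111010.
C2: T = 0b01111101, S = E(K, T) = 0b11101010; 0b00101011 ⊕ 0b11101010 = 0b11000001.
C3: T = 0b01111110, S = E(K, T) = 0b11101001; 0b11000101 ⊕ 0b11101001 = 0b00101100.
C4: T = 0b01111111, S = E(K, T) = 0b11101000; 0b00111100 ⊕ 0b11101000 = 0b11010100.

C1 = 0b00111010, C2 = 0b11000001, C3 = 0b00101100, C4 = 0b11010100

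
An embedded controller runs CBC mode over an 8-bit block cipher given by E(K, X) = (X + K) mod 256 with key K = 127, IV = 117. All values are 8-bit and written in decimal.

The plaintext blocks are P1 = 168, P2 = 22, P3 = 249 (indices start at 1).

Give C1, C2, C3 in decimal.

CBC encryption: C_i = E(K, P_i ⊕ C_{i−1}), with C_{0} = IV.
C1: P1 ⊕ 117 = 221; E(K, 221) = 92.
C2: P2 ⊕ 92 = 74; E(K, 74) = 201.
C3: P3 ⊕ 201 = 48; E(K, 48) = 175.

C1 = 92, C2 = 201, C3 = 175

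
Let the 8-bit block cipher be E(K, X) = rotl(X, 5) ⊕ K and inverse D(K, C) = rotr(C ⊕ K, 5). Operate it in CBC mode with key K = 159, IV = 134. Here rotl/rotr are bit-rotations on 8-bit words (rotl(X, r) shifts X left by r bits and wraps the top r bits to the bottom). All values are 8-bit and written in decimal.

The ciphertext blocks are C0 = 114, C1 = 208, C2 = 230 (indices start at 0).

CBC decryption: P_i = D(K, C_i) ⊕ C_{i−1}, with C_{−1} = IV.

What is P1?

P1: D(K, 208) = 122; 122 ⊕ 114 = 8.

P1 = 8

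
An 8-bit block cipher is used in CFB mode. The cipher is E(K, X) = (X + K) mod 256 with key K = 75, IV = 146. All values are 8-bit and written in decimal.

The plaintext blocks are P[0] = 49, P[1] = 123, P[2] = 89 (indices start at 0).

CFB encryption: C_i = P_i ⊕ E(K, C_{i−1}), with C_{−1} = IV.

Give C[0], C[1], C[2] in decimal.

C[0] = 236, C[1] = 76, C[2] = 206

C[0]: E(K, 146) = 221; 49 ⊕ 221 = 236.
C[1]: E(K, 236) = 55; 123 ⊕ 55 = 76.
C[2]: E(K, 76) = 151; 89 ⊕ 151 = 206.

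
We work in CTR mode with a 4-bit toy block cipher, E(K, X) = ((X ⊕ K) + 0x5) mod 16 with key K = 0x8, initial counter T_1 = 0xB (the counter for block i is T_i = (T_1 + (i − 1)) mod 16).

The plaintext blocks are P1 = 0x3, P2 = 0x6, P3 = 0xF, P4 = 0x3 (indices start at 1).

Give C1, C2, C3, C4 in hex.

CTR encryption: S_i = E(K, T_i) where T_i is the counter for block i; C_i = P_i ⊕ S_i.
C1: T = 0xB, S = E(K, T) = 0x8; 0x3 ⊕ 0x8 = 0xB.
C2: T = 0xC, S = E(K, T) = 0x9; 0x6 ⊕ 0x9 = 0xF.
C3: T = 0xD, S = E(K, T) = 0xA; 0xF ⊕ 0xA = 0x5.
C4: T = 0xE, S = E(K, T) = 0xB; 0x3 ⊕ 0xB = 0x8.

C1 = 0xB, C2 = 0xF, C3 = 0x5, C4 = 0x8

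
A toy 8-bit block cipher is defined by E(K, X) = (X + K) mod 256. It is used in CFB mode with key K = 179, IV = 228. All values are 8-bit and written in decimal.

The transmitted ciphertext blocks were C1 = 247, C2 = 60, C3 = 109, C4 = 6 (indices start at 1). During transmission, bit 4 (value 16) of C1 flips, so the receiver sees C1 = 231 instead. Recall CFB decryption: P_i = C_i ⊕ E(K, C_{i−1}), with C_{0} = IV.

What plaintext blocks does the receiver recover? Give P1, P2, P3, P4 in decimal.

Only C1 changed, to 231. In CFB, a change in C_i flips the same bit in P_i and garbles P_{i+1}. Decrypting the received ciphertext:
P1: E(K, 228) = 151; 231 ⊕ 151 = 112.
P2: E(K, 231) = 154; 60 ⊕ 154 = 166.
P3: E(K, 60) = 239; 109 ⊕ 239 = 130.
P4: E(K, 109) = 32; 6 ⊕ 32 = 38.
Blocks that differ from the original plaintext: P1, P2.

P1 = 112, P2 = 166, P3 = 130, P4 = 38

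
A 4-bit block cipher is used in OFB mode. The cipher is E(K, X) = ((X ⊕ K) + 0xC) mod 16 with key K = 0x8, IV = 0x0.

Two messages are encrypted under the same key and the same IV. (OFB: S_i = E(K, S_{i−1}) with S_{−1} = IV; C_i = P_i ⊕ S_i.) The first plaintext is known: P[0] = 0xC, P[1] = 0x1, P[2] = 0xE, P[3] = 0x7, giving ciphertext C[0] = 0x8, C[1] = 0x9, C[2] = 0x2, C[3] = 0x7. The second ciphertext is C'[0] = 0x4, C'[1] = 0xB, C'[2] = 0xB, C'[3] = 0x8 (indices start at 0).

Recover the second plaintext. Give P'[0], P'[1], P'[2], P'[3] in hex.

In OFB with a reused IV, both messages share the same keystream S_i, so C_i ⊕ C'_i = P_i ⊕ P'_i and thus P'_i = P_i ⊕ C_i ⊕ C'_i.
P'[0]: 0xC ⊕ 0x8 ⊕ 0x4 = 0x0.
P'[1]: 0x1 ⊕ 0x9 ⊕ 0xB = 0x3.
P'[2]: 0xE ⊕ 0x2 ⊕ 0xB = 0x7.
P'[3]: 0x7 ⊕ 0x7 ⊕ 0x8 = 0x8.

P'[0] = 0x0, P'[1] = 0x3, P'[2] = 0x7, P'[3] = 0x8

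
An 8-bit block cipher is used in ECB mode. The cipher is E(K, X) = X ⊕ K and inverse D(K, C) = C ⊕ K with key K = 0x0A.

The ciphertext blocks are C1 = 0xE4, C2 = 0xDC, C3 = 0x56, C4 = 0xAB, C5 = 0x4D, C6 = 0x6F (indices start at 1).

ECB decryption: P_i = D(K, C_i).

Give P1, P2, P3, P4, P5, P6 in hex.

P1: D(K, 0xE4) = 0xEE.
P2: D(K, 0xDC) = 0xD6.
P3: D(K, 0x56) = 0x5C.
P4: D(K, 0xAB) = 0xA1.
P5: D(K, 0x4D) = 0x47.
P6: D(K, 0x6F) = 0x65.

P1 = 0xEE, P2 = 0xD6, P3 = 0x5C, P4 = 0xA1, P5 = 0x47, P6 = 0x65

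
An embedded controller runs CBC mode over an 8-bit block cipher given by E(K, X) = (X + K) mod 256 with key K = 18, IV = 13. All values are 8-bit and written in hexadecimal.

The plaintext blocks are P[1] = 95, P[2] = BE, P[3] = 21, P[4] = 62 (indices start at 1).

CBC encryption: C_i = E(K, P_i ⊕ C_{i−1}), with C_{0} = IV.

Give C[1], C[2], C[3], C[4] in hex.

C[1]: P[1] ⊕ 13 = 86; E(K, 86) = 9E.
C[2]: P[2] ⊕ 9E = 20; E(K, 20) = 38.
C[3]: P[3] ⊕ 38 = 19; E(K, 19) = 31.
C[4]: P[4] ⊕ 31 = 53; E(K, 53) = 6B.

C[1] = 9E, C[2] = 38, C[3] = 31, C[4] = 6B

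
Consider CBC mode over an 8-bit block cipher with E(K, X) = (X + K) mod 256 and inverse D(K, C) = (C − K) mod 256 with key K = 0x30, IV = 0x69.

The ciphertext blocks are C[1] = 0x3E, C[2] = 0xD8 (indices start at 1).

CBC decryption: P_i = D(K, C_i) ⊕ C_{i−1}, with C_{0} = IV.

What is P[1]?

P[1]: D(K, 0x3E) = 0x0E; 0x0E ⊕ 0x69 = 0x67.

P[1] = 0x67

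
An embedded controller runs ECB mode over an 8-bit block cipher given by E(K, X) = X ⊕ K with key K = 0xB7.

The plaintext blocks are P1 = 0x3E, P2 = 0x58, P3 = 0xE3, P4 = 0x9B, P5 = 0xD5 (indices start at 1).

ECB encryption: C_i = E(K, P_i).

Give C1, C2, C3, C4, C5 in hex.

C1: E(K, 0x3E) = 0x89.
C2: E(K, 0x58) = 0xEF.
C3: E(K, 0xE3) = 0x54.
C4: E(K, 0x9B) = 0x2C.
C5: E(K, 0xD5) = 0x62.

C1 = 0x89, C2 = 0xEF, C3 = 0x54, C4 = 0x2C, C5 = 0x62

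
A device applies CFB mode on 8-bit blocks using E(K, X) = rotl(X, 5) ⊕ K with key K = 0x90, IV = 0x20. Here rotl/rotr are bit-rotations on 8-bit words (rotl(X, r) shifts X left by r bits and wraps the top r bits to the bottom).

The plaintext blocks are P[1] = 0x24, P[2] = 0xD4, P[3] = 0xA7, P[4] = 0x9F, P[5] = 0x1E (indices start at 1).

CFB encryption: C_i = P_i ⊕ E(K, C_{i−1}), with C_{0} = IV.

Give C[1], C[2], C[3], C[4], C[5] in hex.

C[1]: E(K, 0x20) = 0x94; 0x24 ⊕ 0x94 = 0xB0.
C[2]: E(K, 0xB0) = 0x86; 0xD4 ⊕ 0x86 = 0x52.
C[3]: E(K, 0x52) = 0xDA; 0xA7 ⊕ 0xDA = 0x7D.
C[4]: E(K, 0x7D) = 0x3F; 0x9F ⊕ 0x3F = 0xA0.
C[5]: E(K, 0xA0) = 0x84; 0x1E ⊕ 0x84 = 0x9A.

C[1] = 0xB0, C[2] = 0x52, C[3] = 0x7D, C[4] = 0xA0, C[5] = 0x9A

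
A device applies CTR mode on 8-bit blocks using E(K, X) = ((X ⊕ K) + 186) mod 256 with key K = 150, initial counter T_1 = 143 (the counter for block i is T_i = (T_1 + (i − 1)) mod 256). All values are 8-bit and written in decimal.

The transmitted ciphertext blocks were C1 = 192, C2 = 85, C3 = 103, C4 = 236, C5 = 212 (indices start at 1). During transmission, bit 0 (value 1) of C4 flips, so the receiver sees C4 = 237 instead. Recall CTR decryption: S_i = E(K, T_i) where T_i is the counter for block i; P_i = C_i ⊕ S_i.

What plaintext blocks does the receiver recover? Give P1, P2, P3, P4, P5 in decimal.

P1 = 19, P2 = 149, P3 = 166, P4 = 83, P5 = 107

Only C4 changed, to 237. In CTR, a change in C_i flips the same bit in P_i only; the keystream is unaffected. Decrypting the received ciphertext:
P1: T = 143, S = E(K, T) = 211; 192 ⊕ 211 = 19.
P2: T = 144, S = E(K, T) = 192; 85 ⊕ 192 = 149.
P3: T = 145, S = E(K, T) = 193; 103 ⊕ 193 = 166.
P4: T = 146, S = E(K, T) = 190; 237 ⊕ 190 = 83.
P5: T = 147, S = E(K, T) = 191; 212 ⊕ 191 = 107.
Blocks that differ from the original plaintext: P4.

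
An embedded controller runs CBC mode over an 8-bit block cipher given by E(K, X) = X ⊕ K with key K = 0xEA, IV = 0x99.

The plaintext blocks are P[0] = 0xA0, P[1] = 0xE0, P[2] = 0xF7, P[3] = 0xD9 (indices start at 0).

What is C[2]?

C[2] = 0xC4

CBC encryption: C_i = E(K, P_i ⊕ C_{i−1}), with C_{−1} = IV.
C[0]: P[0] ⊕ 0x99 = 0x39; E(K, 0x39) = 0xD3.
C[1]: P[1] ⊕ 0xD3 = 0x33; E(K, 0x33) = 0xD9.
C[2]: P[2] ⊕ 0xD9 = 0x2E; E(K, 0x2E) = 0xC4.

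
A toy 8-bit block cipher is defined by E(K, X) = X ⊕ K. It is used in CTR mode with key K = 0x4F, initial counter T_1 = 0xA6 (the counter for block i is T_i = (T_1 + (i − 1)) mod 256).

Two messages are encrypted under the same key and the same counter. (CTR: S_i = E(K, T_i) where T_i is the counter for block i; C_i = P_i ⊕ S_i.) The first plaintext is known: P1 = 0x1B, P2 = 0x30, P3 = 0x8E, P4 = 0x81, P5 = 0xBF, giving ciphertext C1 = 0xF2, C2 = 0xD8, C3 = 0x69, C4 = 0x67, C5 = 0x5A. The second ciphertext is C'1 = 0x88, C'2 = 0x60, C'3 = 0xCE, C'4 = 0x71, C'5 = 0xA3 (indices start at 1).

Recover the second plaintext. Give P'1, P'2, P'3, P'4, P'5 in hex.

In CTR with a reused counter, both messages share the same keystream S_i, so C_i ⊕ C'_i = P_i ⊕ P'_i and thus P'_i = P_i ⊕ C_i ⊕ C'_i.
P'1: 0x1B ⊕ 0xF2 ⊕ 0x88 = 0x61.
P'2: 0x30 ⊕ 0xD8 ⊕ 0x60 = 0x88.
P'3: 0x8E ⊕ 0x69 ⊕ 0xCE = 0x29.
P'4: 0x81 ⊕ 0x67 ⊕ 0x71 = 0x97.
P'5: 0xBF ⊕ 0x5A ⊕ 0xA3 = 0x46.

P'1 = 0x61, P'2 = 0x88, P'3 = 0x29, P'4 = 0x97, P'5 = 0x46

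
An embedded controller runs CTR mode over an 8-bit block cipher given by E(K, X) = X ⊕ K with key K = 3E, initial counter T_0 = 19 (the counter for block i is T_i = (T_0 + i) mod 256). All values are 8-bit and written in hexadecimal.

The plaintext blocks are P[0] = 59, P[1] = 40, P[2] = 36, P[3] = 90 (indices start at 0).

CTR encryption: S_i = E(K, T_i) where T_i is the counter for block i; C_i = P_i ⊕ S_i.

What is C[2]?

C[2] = 13

C[0]: T = 19, S = E(K, T) = 27; 59 ⊕ 27 = 7E.
C[1]: T = 1A, S = E(K, T) = 24; 40 ⊕ 24 = 64.
C[2]: T = 1B, S = E(K, T) = 25; 36 ⊕ 25 = 13.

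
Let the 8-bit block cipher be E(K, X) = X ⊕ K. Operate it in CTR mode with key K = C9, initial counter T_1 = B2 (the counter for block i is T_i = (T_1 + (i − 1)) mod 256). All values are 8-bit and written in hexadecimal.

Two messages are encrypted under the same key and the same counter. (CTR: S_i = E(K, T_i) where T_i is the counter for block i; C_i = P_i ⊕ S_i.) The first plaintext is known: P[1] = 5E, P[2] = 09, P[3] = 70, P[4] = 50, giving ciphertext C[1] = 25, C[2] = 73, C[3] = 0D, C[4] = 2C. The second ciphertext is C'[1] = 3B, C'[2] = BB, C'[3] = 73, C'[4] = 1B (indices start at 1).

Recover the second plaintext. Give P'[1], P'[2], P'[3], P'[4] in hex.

In CTR with a reused counter, both messages share the same keystream S_i, so C_i ⊕ C'_i = P_i ⊕ P'_i and thus P'_i = P_i ⊕ C_i ⊕ C'_i.
P'[1]: 5E ⊕ 25 ⊕ 3B = 40.
P'[2]: 09 ⊕ 73 ⊕ BB = C1.
P'[3]: 70 ⊕ 0D ⊕ 73 = 0E.
P'[4]: 50 ⊕ 2C ⊕ 1B = 67.

P'[1] = 40, P'[2] = C1, P'[3] = 0E, P'[4] = 67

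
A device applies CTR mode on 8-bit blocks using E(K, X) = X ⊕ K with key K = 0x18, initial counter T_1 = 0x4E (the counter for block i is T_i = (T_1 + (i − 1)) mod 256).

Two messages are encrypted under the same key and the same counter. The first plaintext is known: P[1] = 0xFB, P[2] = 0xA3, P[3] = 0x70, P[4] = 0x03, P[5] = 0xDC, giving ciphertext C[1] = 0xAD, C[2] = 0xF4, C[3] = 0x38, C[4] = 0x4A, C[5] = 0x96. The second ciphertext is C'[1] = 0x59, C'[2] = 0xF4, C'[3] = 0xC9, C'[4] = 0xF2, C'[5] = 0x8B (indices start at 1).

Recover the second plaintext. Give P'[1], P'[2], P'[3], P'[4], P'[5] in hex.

P'[1] = 0x0F, P'[2] = 0xA3, P'[3] = 0x81, P'[4] = 0xBB, P'[5] = 0xC1

In CTR with a reused counter, both messages share the same keystream S_i, so C_i ⊕ C'_i = P_i ⊕ P'_i and thus P'_i = P_i ⊕ C_i ⊕ C'_i.
P'[1]: 0xFB ⊕ 0xAD ⊕ 0x59 = 0x0F.
P'[2]: 0xA3 ⊕ 0xF4 ⊕ 0xF4 = 0xA3.
P'[3]: 0x70 ⊕ 0x38 ⊕ 0xC9 = 0x81.
P'[4]: 0x03 ⊕ 0x4A ⊕ 0xF2 = 0xBB.
P'[5]: 0xDC ⊕ 0x96 ⊕ 0x8B = 0xC1.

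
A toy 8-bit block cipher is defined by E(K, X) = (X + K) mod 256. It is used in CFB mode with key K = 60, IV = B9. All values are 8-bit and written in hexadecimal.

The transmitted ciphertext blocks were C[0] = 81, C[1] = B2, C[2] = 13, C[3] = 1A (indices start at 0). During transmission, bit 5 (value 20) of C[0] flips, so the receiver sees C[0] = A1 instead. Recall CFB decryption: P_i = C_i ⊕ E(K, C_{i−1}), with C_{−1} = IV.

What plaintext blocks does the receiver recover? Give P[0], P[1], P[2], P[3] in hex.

P[0] = B8, P[1] = B3, P[2] = 01, P[3] = 69

Only C[0] changed, to A1. In CFB, a change in C_i flips the same bit in P_i and garbles P_{i+1}. Decrypting the received ciphertext:
P[0]: E(K, B9) = 19; A1 ⊕ 19 = B8.
P[1]: E(K, A1) = 01; B2 ⊕ 01 = B3.
P[2]: E(K, B2) = 12; 13 ⊕ 12 = 01.
P[3]: E(K, 13) = 73; 1A ⊕ 73 = 69.
Blocks that differ from the original plaintext: P[0], P[1].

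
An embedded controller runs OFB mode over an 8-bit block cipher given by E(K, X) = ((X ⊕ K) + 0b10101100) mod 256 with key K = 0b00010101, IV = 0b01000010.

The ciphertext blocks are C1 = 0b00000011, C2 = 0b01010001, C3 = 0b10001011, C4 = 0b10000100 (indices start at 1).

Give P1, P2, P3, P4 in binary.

P1 = 0b00000000, P2 = 0b10010011, P3 = 0b00001000, P4 = 0b11000110

OFB decryption: S_i = E(K, S_{i−1}) with S_{0} = IV; P_i = C_i ⊕ S_i.
P1: S = E(K, 0b01000010) = 0b00000011; 0b00000011 ⊕ 0b00000011 = 0b00000000.
P2: S = E(K, 0b00000011) = 0b11000010; 0b01010001 ⊕ 0b11000010 = 0b10010011.
P3: S = E(K, 0b11000010) = 0b10000011; 0b10001011 ⊕ 0b10000011 = 0b00001000.
P4: S = E(K, 0b10000011) = 0b01000010; 0b10000100 ⊕ 0b01000010 = 0b11000110.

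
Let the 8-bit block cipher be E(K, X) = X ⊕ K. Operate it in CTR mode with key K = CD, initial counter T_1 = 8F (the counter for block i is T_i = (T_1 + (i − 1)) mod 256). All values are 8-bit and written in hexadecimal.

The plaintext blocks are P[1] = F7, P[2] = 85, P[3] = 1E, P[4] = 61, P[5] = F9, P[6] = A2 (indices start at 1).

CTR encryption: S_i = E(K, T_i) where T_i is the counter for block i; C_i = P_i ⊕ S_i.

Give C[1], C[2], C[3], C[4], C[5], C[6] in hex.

C[1] = B5, C[2] = D8, C[3] = 42, C[4] = 3E, C[5] = A7, C[6] = FB

C[1]: T = 8F, S = E(K, T) = 42; F7 ⊕ 42 = B5.
C[2]: T = 90, S = E(K, T) = 5D; 85 ⊕ 5D = D8.
C[3]: T = 91, S = E(K, T) = 5C; 1E ⊕ 5C = 42.
C[4]: T = 92, S = E(K, T) = 5F; 61 ⊕ 5F = 3E.
C[5]: T = 93, S = E(K, T) = 5E; F9 ⊕ 5E = A7.
C[6]: T = 94, S = E(K, T) = 59; A2 ⊕ 59 = FB.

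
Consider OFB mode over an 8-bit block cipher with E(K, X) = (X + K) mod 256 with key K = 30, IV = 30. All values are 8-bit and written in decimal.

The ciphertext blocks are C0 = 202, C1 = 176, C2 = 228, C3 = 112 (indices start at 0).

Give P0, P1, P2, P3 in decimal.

P0 = 246, P1 = 234, P2 = 156, P3 = 230

OFB decryption: S_i = E(K, S_{i−1}) with S_{−1} = IV; P_i = C_i ⊕ S_i.
P0: S = E(K, 30) = 60; 202 ⊕ 60 = 246.
P1: S = E(K, 60) = 90; 176 ⊕ 90 = 234.
P2: S = E(K, 90) = 120; 228 ⊕ 120 = 156.
P3: S = E(K, 120) = 150; 112 ⊕ 150 = 230.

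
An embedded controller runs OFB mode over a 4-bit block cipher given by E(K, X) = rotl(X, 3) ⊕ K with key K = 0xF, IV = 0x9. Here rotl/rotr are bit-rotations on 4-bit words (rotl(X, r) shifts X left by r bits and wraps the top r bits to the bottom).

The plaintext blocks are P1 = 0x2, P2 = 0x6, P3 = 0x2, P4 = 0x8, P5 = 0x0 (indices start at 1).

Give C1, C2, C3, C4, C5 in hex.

OFB encryption: S_i = E(K, S_{i−1}) with S_{0} = IV; C_i = P_i ⊕ S_i.
C1: S = E(K, 0x9) = 0x3; 0x2 ⊕ 0x3 = 0x1.
C2: S = E(K, 0x3) = 0x6; 0x6 ⊕ 0x6 = 0x0.
C3: S = E(K, 0x6) = 0xC; 0x2 ⊕ 0xC = 0xE.
C4: S = E(K, 0xC) = 0x9; 0x8 ⊕ 0x9 = 0x1.
C5: S = E(K, 0x9) = 0x3; 0x0 ⊕ 0x3 = 0x3.

C1 = 0x1, C2 = 0x0, C3 = 0xE, C4 = 0x1, C5 = 0x3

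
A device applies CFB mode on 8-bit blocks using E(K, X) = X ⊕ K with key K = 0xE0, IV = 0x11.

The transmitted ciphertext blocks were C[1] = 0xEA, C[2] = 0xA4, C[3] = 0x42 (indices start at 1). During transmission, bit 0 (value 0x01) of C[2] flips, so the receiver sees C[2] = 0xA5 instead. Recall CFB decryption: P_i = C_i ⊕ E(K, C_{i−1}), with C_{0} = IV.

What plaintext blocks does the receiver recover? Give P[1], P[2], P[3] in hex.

P[1] = 0x1B, P[2] = 0xAF, P[3] = 0x07

Only C[2] changed, to 0xA5. In CFB, a change in C_i flips the same bit in P_i and garbles P_{i+1}. Decrypting the received ciphertext:
P[1]: E(K, 0x11) = 0xF1; 0xEA ⊕ 0xF1 = 0x1B.
P[2]: E(K, 0xEA) = 0x0A; 0xA5 ⊕ 0x0A = 0xAF.
P[3]: E(K, 0xA5) = 0x45; 0x42 ⊕ 0x45 = 0x07.
Blocks that differ from the original plaintext: P[2], P[3].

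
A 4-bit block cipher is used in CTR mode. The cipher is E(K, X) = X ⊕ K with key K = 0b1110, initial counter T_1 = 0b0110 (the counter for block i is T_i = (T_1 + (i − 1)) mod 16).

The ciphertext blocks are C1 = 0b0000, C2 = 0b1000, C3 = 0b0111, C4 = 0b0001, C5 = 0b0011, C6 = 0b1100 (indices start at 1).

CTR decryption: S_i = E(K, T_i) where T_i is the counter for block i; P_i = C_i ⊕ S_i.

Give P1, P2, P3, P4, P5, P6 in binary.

P1 = 0b1000, P2 = 0b0001, P3 = 0b0001, P4 = 0b0110, P5 = 0b0111, P6 = 0b1001

P1: T = 0b0110, S = E(K, T) = 0b1000; 0b0000 ⊕ 0b1000 = 0b1000.
P2: T = 0b0111, S = E(K, T) = 0b1001; 0b1000 ⊕ 0b1001 = 0b0001.
P3: T = 0b1000, S = E(K, T) = 0b0110; 0b0111 ⊕ 0b0110 = 0b0001.
P4: T = 0b1001, S = E(K, T) = 0b0111; 0b0001 ⊕ 0b0111 = 0b0110.
P5: T = 0b1010, S = E(K, T) = 0b0100; 0b0011 ⊕ 0b0100 = 0b0111.
P6: T = 0b1011, S = E(K, T) = 0b0101; 0b1100 ⊕ 0b0101 = 0b1001.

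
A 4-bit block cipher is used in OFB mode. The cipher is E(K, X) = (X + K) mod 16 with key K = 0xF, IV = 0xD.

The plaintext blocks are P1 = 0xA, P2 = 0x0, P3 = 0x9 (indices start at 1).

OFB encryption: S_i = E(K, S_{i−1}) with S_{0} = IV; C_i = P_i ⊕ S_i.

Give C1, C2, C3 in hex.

C1 = 0x6, C2 = 0xB, C3 = 0x3

C1: S = E(K, 0xD) = 0xC; 0xA ⊕ 0xC = 0x6.
C2: S = E(K, 0xC) = 0xB; 0x0 ⊕ 0xB = 0xB.
C3: S = E(K, 0xB) = 0xA; 0x9 ⊕ 0xA = 0x3.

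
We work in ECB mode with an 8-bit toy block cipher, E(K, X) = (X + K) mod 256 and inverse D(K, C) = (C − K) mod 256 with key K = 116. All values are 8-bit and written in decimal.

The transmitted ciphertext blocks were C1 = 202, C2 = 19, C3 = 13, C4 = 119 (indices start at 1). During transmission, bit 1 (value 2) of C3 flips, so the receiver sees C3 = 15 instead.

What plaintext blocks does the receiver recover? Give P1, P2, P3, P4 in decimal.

ECB decryption: P_i = D(K, C_i).
Only C3 changed, to 15. In ECB, a change in C_i affects only P_i. Decrypting the received ciphertext:
P1: D(K, 202) = 86.
P2: D(K, 19) = 159.
P3: D(K, 15) = 155.
P4: D(K, 119) = 3.
Blocks that differ from the original plaintext: P3.

P1 = 86, P2 = 159, P3 = 155, P4 = 3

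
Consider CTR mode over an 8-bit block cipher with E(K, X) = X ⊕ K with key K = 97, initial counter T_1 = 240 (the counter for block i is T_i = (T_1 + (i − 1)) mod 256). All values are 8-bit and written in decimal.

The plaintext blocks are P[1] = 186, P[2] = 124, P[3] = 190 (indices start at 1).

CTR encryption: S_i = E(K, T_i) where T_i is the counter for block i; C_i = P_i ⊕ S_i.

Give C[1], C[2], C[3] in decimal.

C[1] = 43, C[2] = 236, C[3] = 45

C[1]: T = 240, S = E(K, T) = 145; 186 ⊕ 145 = 43.
C[2]: T = 241, S = E(K, T) = 144; 124 ⊕ 144 = 236.
C[3]: T = 242, S = E(K, T) = 147; 190 ⊕ 147 = 45.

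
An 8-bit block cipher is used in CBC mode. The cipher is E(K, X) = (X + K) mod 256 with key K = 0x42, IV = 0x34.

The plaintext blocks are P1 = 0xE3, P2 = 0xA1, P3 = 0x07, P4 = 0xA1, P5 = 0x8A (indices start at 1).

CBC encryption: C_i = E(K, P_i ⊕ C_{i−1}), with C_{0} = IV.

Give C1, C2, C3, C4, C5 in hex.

C1 = 0x19, C2 = 0xFA, C3 = 0x3F, C4 = 0xE0, C5 = 0xAC

C1: P1 ⊕ 0x34 = 0xD7; E(K, 0xD7) = 0x19.
C2: P2 ⊕ 0x19 = 0xB8; E(K, 0xB8) = 0xFA.
C3: P3 ⊕ 0xFA = 0xFD; E(K, 0xFD) = 0x3F.
C4: P4 ⊕ 0x3F = 0x9E; E(K, 0x9E) = 0xE0.
C5: P5 ⊕ 0xE0 = 0x6A; E(K, 0x6A) = 0xAC.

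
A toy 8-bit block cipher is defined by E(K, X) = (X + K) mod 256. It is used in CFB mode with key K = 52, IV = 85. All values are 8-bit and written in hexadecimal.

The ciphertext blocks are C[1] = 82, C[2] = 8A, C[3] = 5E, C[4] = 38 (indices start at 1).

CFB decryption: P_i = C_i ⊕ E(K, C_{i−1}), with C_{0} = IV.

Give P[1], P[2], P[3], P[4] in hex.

P[1] = 55, P[2] = 5E, P[3] = 82, P[4] = 88

P[1]: E(K, 85) = D7; 82 ⊕ D7 = 55.
P[2]: E(K, 82) = D4; 8A ⊕ D4 = 5E.
P[3]: E(K, 8A) = DC; 5E ⊕ DC = 82.
P[4]: E(K, 5E) = B0; 38 ⊕ B0 = 88.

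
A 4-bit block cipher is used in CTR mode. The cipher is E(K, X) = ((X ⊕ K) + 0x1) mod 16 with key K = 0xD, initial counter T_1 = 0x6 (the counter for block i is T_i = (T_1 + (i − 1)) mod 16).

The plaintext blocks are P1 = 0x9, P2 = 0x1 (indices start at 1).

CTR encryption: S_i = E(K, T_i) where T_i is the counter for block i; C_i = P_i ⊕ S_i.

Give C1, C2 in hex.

C1: T = 0x6, S = E(K, T) = 0xC; 0x9 ⊕ 0xC = 0x5.
C2: T = 0x7, S = E(K, T) = 0xB; 0x1 ⊕ 0xB = 0xA.

C1 = 0x5, C2 = 0xA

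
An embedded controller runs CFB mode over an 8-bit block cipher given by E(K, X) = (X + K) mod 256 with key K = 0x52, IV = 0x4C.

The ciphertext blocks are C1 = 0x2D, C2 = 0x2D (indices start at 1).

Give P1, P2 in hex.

CFB decryption: P_i = C_i ⊕ E(K, C_{i−1}), with C_{0} = IV.
P1: E(K, 0x4C) = 0x9E; 0x2D ⊕ 0x9E = 0xB3.
P2: E(K, 0x2D) = 0x7F; 0x2D ⊕ 0x7F = 0x52.

P1 = 0xB3, P2 = 0x52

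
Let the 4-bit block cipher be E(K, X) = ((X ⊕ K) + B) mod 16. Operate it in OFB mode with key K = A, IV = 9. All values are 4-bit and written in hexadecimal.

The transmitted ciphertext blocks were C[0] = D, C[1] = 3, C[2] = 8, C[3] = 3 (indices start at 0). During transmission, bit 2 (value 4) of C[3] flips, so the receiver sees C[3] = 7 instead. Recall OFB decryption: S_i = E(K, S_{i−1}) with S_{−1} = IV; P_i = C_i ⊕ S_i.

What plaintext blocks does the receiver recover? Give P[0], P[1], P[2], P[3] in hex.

Only C[3] changed, to 7. In OFB, a change in C_i flips the same bit in P_i only; the keystream is unaffected. Decrypting the received ciphertext:
P[0]: S = E(K, 9) = E; D ⊕ E = 3.
P[1]: S = E(K, E) = F; 3 ⊕ F = C.
P[2]: S = E(K, F) = 0; 8 ⊕ 0 = 8.
P[3]: S = E(K, 0) = 5; 7 ⊕ 5 = 2.
Blocks that differ from the original plaintext: P[3].

P[0] = 3, P[1] = C, P[2] = 8, P[3] = 2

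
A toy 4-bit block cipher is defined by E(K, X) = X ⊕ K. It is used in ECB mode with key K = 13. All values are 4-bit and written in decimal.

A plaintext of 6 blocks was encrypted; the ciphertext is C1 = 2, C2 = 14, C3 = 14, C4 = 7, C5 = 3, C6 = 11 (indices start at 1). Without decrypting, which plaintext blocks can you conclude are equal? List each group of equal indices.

P2 = P3

ECB encrypts each block independently with the same key, so equal ciphertext blocks imply equal plaintext blocks.
C2 = C3 = 14, so P2 = P3.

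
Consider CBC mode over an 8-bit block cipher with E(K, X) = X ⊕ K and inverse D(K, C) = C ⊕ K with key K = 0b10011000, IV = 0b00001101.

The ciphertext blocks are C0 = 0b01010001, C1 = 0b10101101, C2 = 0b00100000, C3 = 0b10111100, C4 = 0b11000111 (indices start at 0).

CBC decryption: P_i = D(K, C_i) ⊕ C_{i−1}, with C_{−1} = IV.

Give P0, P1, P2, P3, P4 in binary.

P0 = 0b11000100, P1 = 0b01100100, P2 = 0b00010101, P3 = 0b00000100, P4 = 0b11100011

P0: D(K, 0b01010001) = 0b11001001; 0b11001001 ⊕ 0b00001101 = 0b11000100.
P1: D(K, 0b10101101) = 0b00110101; 0b00110101 ⊕ 0b01010001 = 0b01100100.
P2: D(K, 0b00100000) = 0b10111000; 0b10111000 ⊕ 0b10101101 = 0b00010101.
P3: D(K, 0b10111100) = 0b00100100; 0b00100100 ⊕ 0b00100000 = 0b00000100.
P4: D(K, 0b11000111) = 0b01011111; 0b01011111 ⊕ 0b10111100 = 0b11100011.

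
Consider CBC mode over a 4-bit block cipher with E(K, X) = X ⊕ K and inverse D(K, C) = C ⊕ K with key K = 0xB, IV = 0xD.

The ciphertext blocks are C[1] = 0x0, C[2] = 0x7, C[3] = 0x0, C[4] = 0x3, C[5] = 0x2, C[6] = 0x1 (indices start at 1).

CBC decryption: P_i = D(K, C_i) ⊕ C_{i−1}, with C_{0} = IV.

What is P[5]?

P[5]: D(K, 0x2) = 0x9; 0x9 ⊕ 0x3 = 0xA.

P[5] = 0xA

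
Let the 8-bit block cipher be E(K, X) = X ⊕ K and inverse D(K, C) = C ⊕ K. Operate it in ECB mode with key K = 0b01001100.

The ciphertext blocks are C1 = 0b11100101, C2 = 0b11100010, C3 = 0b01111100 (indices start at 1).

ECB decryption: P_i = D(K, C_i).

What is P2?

P2: D(K, 0b11100010) = 0b10101110.

P2 = 0b10101110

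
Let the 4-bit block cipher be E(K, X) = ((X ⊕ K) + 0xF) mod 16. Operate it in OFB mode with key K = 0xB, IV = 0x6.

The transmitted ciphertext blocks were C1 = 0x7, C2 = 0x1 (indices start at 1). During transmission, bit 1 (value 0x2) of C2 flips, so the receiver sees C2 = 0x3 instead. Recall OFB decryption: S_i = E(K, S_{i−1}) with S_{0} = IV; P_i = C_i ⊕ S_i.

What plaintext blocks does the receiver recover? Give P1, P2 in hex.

P1 = 0xB, P2 = 0x5

Only C2 changed, to 0x3. In OFB, a change in C_i flips the same bit in P_i only; the keystream is unaffected. Decrypting the received ciphertext:
P1: S = E(K, 0x6) = 0xC; 0x7 ⊕ 0xC = 0xB.
P2: S = E(K, 0xC) = 0x6; 0x3 ⊕ 0x6 = 0x5.
Blocks that differ from the original plaintext: P2.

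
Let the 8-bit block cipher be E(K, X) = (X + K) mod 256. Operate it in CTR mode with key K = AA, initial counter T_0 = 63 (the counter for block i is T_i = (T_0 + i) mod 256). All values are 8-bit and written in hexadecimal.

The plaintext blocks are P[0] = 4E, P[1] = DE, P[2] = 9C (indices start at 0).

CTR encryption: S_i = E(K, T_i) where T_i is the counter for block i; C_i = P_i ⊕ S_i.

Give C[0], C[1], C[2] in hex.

C[0] = 43, C[1] = D0, C[2] = 93

C[0]: T = 63, S = E(K, T) = 0D; 4E ⊕ 0D = 43.
C[1]: T = 64, S = E(K, T) = 0E; DE ⊕ 0E = D0.
C[2]: T = 65, S = E(K, T) = 0F; 9C ⊕ 0F = 93.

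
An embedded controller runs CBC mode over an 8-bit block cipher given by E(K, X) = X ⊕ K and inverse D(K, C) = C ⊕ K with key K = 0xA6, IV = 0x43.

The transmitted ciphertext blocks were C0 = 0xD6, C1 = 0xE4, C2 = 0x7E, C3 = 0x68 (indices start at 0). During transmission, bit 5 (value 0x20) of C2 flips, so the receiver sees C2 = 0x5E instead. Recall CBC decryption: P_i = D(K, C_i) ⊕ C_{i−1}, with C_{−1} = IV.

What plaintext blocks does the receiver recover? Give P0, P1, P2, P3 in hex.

P0 = 0x33, P1 = 0x94, P2 = 0x1C, P3 = 0x90

Only C2 changed, to 0x5E. In CBC, a change in C_i garbles P_i and flips the same bit in P_{i+1}. Decrypting the received ciphertext:
P0: D(K, 0xD6) = 0x70; 0x70 ⊕ 0x43 = 0x33.
P1: D(K, 0xE4) = 0x42; 0x42 ⊕ 0xD6 = 0x94.
P2: D(K, 0x5E) = 0xF8; 0xF8 ⊕ 0xE4 = 0x1C.
P3: D(K, 0x68) = 0xCE; 0xCE ⊕ 0x5E = 0x90.
Blocks that differ from the original plaintext: P2, P3.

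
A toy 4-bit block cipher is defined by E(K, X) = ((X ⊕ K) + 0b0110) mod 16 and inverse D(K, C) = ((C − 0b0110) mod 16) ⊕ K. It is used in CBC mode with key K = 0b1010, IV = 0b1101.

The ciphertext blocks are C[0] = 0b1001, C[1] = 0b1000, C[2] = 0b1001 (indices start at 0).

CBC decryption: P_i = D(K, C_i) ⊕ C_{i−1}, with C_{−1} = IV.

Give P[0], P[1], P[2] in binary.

P[0] = 0b0100, P[1] = 0b0001, P[2] = 0b0001

P[0]: D(K, 0b1001) = 0b1001; 0b1001 ⊕ 0b1101 = 0b0100.
P[1]: D(K, 0b1000) = 0b1000; 0b1000 ⊕ 0b1001 = 0b0001.
P[2]: D(K, 0b1001) = 0b1001; 0b1001 ⊕ 0b1000 = 0b0001.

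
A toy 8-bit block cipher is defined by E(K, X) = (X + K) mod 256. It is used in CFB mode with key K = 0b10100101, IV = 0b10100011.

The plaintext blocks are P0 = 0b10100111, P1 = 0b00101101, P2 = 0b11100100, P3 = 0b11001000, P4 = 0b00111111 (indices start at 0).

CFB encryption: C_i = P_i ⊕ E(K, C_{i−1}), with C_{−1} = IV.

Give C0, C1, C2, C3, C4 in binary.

C0 = 0b11101111, C1 = 0b10111001, C2 = 0b10111010, C3 = 0b10010111, C4 = 0b00000011

C0: E(K, 0b10100011) = 0b01001000; 0b10100111 ⊕ 0b01001000 = 0b11101111.
C1: E(K, 0b11101111) = 0b10010100; 0b00101101 ⊕ 0b10010100 = 0b10111001.
C2: E(K, 0b10111001) = 0b01011110; 0b11100100 ⊕ 0b01011110 = 0b10111010.
C3: E(K, 0b10111010) = 0b01011111; 0b11001000 ⊕ 0b01011111 = 0b10010111.
C4: E(K, 0b10010111) = 0b00111100; 0b00111111 ⊕ 0b00111100 = 0b00000011.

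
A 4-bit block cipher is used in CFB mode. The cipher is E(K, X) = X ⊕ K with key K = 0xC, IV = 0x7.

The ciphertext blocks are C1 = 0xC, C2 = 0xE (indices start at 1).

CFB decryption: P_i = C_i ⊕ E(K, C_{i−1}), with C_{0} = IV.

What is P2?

P2 = 0xE

P2: E(K, 0xC) = 0x0; 0xE ⊕ 0x0 = 0xE.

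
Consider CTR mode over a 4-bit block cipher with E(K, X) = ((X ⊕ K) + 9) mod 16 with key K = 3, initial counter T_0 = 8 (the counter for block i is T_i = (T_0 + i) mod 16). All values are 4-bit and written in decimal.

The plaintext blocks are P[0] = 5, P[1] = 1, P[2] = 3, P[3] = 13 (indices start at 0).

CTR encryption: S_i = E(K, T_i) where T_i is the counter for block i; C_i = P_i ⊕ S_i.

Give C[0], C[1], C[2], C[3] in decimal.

C[0]: T = 8, S = E(K, T) = 4; 5 ⊕ 4 = 1.
C[1]: T = 9, S = E(K, T) = 3; 1 ⊕ 3 = 2.
C[2]: T = 10, S = E(K, T) = 2; 3 ⊕ 2 = 1.
C[3]: T = 11, S = E(K, T) = 1; 13 ⊕ 1 = 12.

C[0] = 1, C[1] = 2, C[2] = 1, C[3] = 12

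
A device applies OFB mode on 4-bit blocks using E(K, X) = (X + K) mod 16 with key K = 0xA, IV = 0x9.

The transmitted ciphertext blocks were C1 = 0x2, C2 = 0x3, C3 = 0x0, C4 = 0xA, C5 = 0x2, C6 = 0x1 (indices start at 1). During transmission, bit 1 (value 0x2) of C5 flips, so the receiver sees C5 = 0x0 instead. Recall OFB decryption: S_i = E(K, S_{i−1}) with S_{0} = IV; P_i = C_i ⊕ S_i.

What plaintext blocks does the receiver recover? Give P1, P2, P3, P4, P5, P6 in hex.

P1 = 0x1, P2 = 0xE, P3 = 0x7, P4 = 0xB, P5 = 0xB, P6 = 0x4

Only C5 changed, to 0x0. In OFB, a change in C_i flips the same bit in P_i only; the keystream is unaffected. Decrypting the received ciphertext:
P1: S = E(K, 0x9) = 0x3; 0x2 ⊕ 0x3 = 0x1.
P2: S = E(K, 0x3) = 0xD; 0x3 ⊕ 0xD = 0xE.
P3: S = E(K, 0xD) = 0x7; 0x0 ⊕ 0x7 = 0x7.
P4: S = E(K, 0x7) = 0x1; 0xA ⊕ 0x1 = 0xB.
P5: S = E(K, 0x1) = 0xB; 0x0 ⊕ 0xB = 0xB.
P6: S = E(K, 0xB) = 0x5; 0x1 ⊕ 0x5 = 0x4.
Blocks that differ from the original plaintext: P5.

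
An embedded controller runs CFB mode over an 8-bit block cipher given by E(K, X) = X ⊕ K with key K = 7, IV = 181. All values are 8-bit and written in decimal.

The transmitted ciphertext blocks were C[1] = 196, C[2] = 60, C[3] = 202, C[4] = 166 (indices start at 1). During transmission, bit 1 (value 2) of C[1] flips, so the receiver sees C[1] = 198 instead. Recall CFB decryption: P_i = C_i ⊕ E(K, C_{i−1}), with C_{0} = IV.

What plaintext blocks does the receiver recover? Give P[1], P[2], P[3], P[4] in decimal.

Only C[1] changed, to 198. In CFB, a change in C_i flips the same bit in P_i and garbles P_{i+1}. Decrypting the received ciphertext:
P[1]: E(K, 181) = 178; 198 ⊕ 178 = 116.
P[2]: E(K, 198) = 193; 60 ⊕ 193 = 253.
P[3]: E(K, 60) = 59; 202 ⊕ 59 = 241.
P[4]: E(K, 202) = 205; 166 ⊕ 205 = 107.
Blocks that differ from the original plaintext: P[1], P[2].

P[1] = 116, P[2] = 253, P[3] = 241, P[4] = 107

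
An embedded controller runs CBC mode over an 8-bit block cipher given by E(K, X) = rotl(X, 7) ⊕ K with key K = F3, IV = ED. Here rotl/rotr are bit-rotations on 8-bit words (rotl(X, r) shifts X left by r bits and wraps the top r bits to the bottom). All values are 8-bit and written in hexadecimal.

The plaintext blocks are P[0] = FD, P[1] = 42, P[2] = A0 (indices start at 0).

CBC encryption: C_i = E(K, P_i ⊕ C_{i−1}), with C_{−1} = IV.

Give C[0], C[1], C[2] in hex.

C[0] = FB, C[1] = 2F, C[2] = 34

C[0]: P[0] ⊕ ED = 10; E(K, 10) = FB.
C[1]: P[1] ⊕ FB = B9; E(K, B9) = 2F.
C[2]: P[2] ⊕ 2F = 8F; E(K, 8F) = 34.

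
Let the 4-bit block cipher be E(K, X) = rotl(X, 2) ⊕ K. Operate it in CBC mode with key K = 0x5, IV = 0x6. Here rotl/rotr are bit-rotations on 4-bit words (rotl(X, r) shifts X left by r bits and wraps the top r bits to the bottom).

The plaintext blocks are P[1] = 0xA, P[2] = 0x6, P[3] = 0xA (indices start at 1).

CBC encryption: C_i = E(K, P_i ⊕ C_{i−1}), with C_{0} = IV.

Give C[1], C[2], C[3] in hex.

C[1]: P[1] ⊕ 0x6 = 0xC; E(K, 0xC) = 0x6.
C[2]: P[2] ⊕ 0x6 = 0x0; E(K, 0x0) = 0x5.
C[3]: P[3] ⊕ 0x5 = 0xF; E(K, 0xF) = 0xA.

C[1] = 0x6, C[2] = 0x5, C[3] = 0xA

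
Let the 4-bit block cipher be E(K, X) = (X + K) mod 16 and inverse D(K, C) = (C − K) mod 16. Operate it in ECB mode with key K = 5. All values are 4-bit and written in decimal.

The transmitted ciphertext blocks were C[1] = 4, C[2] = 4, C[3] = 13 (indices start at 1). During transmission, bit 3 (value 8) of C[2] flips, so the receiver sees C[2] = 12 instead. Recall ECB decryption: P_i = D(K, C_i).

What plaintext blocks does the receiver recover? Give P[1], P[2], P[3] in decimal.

P[1] = 15, P[2] = 7, P[3] = 8

Only C[2] changed, to 12. In ECB, a change in C_i affects only P_i. Decrypting the received ciphertext:
P[1]: D(K, 4) = 15.
P[2]: D(K, 12) = 7.
P[3]: D(K, 13) = 8.
Blocks that differ from the original plaintext: P[2].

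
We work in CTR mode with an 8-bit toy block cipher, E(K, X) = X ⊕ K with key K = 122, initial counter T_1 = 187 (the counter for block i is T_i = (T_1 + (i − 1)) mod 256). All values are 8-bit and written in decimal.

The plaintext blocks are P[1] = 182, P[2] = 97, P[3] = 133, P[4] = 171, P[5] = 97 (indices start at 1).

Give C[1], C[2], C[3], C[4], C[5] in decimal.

C[1] = 119, C[2] = 167, C[3] = 66, C[4] = 111, C[5] = 164

CTR encryption: S_i = E(K, T_i) where T_i is the counter for block i; C_i = P_i ⊕ S_i.
C[1]: T = 187, S = E(K, T) = 193; 182 ⊕ 193 = 119.
C[2]: T = 188, S = E(K, T) = 198; 97 ⊕ 198 = 167.
C[3]: T = 189, S = E(K, T) = 199; 133 ⊕ 199 = 66.
C[4]: T = 190, S = E(K, T) = 196; 171 ⊕ 196 = 111.
C[5]: T = 191, S = E(K, T) = 197; 97 ⊕ 197 = 164.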